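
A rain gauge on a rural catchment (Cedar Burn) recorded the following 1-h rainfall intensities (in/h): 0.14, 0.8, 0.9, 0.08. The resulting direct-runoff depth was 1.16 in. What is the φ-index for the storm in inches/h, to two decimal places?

φ ≈ 0.27 in/h

Only the 2 blocks with intensity above φ contribute runoff: 0.8, 0.9 in/h.
Σ(I−φ)·Δt = d  ⇒  (0.8+0.9 − 2φ)·1 = 1.16
φ = (1.700 − 1.16/1) / 2 = 0.27 in/h.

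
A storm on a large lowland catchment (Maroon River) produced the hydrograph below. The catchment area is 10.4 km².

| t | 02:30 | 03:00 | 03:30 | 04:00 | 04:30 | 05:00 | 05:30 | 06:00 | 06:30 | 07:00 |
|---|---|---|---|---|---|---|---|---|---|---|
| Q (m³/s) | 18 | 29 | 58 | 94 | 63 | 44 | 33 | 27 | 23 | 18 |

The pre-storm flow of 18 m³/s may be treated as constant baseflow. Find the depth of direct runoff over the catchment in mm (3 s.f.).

Direct runoff: 0.0, 11.0, 40.0, 76.0, 45.0, 26.0, 15.0, 9.0, 5.0, 0.0 m³/s; ΣQ_DR = 227.0 m³/s.
V = ΣQ_DR · Δt = 227.0 × 1800 s = 4.086 × 10^5 m³.
Over A = 10.4 km², depth = V / A = 39.3 mm.

d ≈ 39.3 mm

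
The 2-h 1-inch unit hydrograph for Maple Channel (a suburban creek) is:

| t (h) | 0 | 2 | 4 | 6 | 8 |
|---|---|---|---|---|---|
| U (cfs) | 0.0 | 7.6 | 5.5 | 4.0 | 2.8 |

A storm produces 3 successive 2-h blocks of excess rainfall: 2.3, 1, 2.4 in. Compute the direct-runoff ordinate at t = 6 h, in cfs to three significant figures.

By discrete convolution, Q_j = Σ (P_i / 1 in) · U_{j−i}.
At t = 6 h (j=3): Q = (2.3/1)·4.0 + (1/1)·5.5 + (2.4/1)·7.6 = 32.9 cfs.

Q ≈ 32.9 cfs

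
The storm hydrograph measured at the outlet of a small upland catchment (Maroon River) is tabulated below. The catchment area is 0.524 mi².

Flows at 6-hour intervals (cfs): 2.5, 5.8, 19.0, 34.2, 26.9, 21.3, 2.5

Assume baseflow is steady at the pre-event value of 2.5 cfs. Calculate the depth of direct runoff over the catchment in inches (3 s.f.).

Direct runoff: 0.0, 3.3, 16.5, 31.7, 24.4, 18.8, 0.0 cfs; ΣQ_DR = 94.70 cfs.
V = ΣQ_DR · Δt = 94.70 × 21600 s = 2.046 × 10^6 ft³.
Over A = 0.524 mi², depth = V / A = 1.68 in.

d ≈ 1.68 in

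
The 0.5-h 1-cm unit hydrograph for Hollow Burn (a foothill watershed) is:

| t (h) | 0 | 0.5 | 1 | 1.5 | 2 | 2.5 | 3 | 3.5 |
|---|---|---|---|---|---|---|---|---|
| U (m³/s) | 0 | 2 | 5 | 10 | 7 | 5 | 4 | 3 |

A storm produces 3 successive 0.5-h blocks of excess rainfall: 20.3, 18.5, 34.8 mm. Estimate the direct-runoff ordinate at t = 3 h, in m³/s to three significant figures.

By discrete convolution, Q_j = Σ (P_i / 10 mm) · U_{j−i}.
At t = 3 h (j=6): Q = (20.3/10)·4 + (18.5/10)·5 + (34.8/10)·7 = 41.7 m³/s.

Q ≈ 41.7 m³/s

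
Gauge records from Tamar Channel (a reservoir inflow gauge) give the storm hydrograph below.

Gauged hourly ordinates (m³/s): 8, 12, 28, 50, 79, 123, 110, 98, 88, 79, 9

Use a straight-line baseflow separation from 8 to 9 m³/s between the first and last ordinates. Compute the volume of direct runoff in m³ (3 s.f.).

Direct-runoff ordinates (Q − Q_b): 0.00, 3.90, 19.80, 41.70, 70.60, 114.50, 101.40, 89.30, 79.20, 70.10, 0.00 m³/s.
ΣQ_DR = 590.5 m³/s.
With Δt = 1 h = 3600 s, V = ΣQ_DR · Δt = 590.5 × 3600 = 2.13 × 10^6 m³.

V ≈ 2.13 × 10^6 m³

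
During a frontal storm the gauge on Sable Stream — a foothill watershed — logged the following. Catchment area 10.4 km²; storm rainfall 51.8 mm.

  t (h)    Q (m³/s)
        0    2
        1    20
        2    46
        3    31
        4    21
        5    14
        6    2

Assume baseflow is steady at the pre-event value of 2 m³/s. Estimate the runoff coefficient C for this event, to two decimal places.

ΣQ_DR = 122.0 m³/s; V = ΣQ_DR·Δt = 4.392 × 10^5 m³.
Runoff depth d = V / A = 42.23 mm.
C = d / P = 42.23 / 51.8 = 0.82.

C ≈ 0.82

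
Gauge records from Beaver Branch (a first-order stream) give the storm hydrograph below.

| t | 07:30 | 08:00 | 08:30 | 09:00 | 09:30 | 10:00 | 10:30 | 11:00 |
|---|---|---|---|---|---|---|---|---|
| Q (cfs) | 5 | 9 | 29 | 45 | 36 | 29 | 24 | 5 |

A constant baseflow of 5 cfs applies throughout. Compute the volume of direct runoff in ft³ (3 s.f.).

Direct-runoff ordinates (Q − Q_b): 0.0, 4.0, 24.0, 40.0, 31.0, 24.0, 19.0, 0.0 cfs.
ΣQ_DR = 142.0 cfs.
With Δt = 0.5 h = 1800 s, V = ΣQ_DR · Δt = 142.0 × 1800 = 2.56 × 10^5 ft³.

V ≈ 2.56 × 10^5 ft³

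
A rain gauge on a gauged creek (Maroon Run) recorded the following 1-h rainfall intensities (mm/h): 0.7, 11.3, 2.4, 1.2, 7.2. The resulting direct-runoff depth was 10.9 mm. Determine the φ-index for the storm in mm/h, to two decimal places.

φ ≈ 3.80 mm/h

Only the 2 blocks with intensity above φ contribute runoff: 11.3, 7.2 mm/h.
Σ(I−φ)·Δt = d  ⇒  (11.3+7.2 − 2φ)·1 = 10.9
φ = (18.50 − 10.9/1) / 2 = 3.80 mm/h.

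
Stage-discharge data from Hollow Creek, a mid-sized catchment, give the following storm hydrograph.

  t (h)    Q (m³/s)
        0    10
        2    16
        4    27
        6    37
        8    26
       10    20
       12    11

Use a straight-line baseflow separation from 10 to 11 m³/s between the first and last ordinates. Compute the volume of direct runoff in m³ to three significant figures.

V ≈ 5.29 × 10^5 m³

Direct-runoff ordinates (Q − Q_b): 0.00, 5.83, 16.67, 26.50, 15.33, 9.17, 0.00 m³/s.
ΣQ_DR = 73.50 m³/s.
With Δt = 2 h = 7200 s, V = ΣQ_DR · Δt = 73.50 × 7200 = 5.29 × 10^5 m³.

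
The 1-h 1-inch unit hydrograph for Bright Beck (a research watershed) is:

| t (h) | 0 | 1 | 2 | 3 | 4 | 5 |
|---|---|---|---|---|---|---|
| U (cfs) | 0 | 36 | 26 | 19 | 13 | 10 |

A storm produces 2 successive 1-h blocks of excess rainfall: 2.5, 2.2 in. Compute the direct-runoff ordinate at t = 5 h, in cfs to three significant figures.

Q ≈ 53.6 cfs

By discrete convolution, Q_j = Σ (P_i / 1 in) · U_{j−i}.
At t = 5 h (j=5): Q = (2.5/1)·10 + (2.2/1)·13 = 53.6 cfs.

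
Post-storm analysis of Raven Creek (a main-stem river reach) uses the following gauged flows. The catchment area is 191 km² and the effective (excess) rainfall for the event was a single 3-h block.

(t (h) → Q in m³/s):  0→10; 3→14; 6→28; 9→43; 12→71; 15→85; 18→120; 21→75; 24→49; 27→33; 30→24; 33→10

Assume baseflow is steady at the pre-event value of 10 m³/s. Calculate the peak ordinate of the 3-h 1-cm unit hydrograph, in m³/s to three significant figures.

U_p ≈ 44.0 m³/s

Direct runoff: 0.0, 4.0, 18.0, 33.0, 61.0, 75.0, 110.0, 65.0, 39.0, 23.0, 14.0, 0.0 m³/s; ΣQ_DR = 442.0 m³/s, peak = 110.0 m³/s.
Runoff depth d = ΣQ_DR·Δt / A = 442.0 × 10800 / (191 km²) = 24.99 mm.
The 1-cm UH is the DRH scaled by (10 mm)/d, so U_p = 110.0 × 10/24.99 = 44.0 m³/s.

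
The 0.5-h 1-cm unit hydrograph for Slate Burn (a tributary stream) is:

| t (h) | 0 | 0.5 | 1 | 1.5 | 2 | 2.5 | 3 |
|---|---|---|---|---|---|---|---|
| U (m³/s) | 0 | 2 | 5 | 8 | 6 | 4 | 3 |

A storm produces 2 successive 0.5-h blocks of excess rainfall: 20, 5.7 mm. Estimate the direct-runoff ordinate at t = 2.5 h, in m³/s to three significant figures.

Q ≈ 11.4 m³/s

By discrete convolution, Q_j = Σ (P_i / 10 mm) · U_{j−i}.
At t = 2.5 h (j=5): Q = (20/10)·4 + (5.7/10)·6 = 11.4 m³/s.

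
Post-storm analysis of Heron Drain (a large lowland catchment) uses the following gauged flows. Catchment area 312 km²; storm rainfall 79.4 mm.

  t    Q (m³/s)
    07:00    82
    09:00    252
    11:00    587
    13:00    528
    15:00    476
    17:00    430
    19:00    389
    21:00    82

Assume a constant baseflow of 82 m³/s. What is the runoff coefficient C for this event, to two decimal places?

ΣQ_DR = 2170 m³/s; V = ΣQ_DR·Δt = 1.562 × 10^7 m³.
Runoff depth d = V / A = 50.08 mm.
C = d / P = 50.08 / 79.4 = 0.63.

C ≈ 0.63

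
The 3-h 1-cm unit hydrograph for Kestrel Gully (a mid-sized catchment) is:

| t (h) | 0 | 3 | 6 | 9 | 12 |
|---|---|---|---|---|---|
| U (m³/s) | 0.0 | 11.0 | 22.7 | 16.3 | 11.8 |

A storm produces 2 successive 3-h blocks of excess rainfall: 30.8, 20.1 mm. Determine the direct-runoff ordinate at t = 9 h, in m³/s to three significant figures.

Q ≈ 95.8 m³/s

By discrete convolution, Q_j = Σ (P_i / 10 mm) · U_{j−i}.
At t = 9 h (j=3): Q = (30.8/10)·16.3 + (20.1/10)·22.7 = 95.8 m³/s.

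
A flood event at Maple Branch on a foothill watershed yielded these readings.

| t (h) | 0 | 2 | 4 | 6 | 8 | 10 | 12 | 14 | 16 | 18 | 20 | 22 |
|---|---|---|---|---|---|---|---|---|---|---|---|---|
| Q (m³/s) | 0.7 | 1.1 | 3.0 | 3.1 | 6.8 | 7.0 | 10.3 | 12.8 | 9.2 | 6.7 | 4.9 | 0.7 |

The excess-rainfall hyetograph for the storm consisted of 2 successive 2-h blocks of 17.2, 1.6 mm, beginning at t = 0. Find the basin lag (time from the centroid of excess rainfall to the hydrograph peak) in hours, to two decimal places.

Centroid of excess rainfall: t_c = Σ P_i·t̄_i / ΣP_i = 1.1702 h (block centres at 1, 3 h).
Hydrograph peak occurs at t = 14 h, so basin lag t_L = 14 − 1.1702 = 12.83 h.

t_L ≈ 12.83 h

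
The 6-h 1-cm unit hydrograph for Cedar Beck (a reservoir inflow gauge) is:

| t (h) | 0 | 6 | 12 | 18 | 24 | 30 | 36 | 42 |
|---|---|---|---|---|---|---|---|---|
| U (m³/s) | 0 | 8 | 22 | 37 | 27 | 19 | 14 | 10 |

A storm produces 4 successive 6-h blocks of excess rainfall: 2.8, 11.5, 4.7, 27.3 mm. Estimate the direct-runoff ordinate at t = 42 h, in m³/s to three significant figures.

By discrete convolution, Q_j = Σ (P_i / 10 mm) · U_{j−i}.
At t = 42 h (j=7): Q = (2.8/10)·10 + (11.5/10)·14 + (4.7/10)·19 + (27.3/10)·27 = 102 m³/s.

Q ≈ 102 m³/s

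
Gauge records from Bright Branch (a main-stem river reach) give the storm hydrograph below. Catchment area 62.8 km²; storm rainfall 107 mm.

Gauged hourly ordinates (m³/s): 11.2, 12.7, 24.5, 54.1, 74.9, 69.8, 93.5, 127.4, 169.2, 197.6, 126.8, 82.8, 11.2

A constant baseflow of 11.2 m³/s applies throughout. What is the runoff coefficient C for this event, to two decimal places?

ΣQ_DR = 910.1 m³/s; V = ΣQ_DR·Δt = 3.276 × 10^6 m³.
Runoff depth d = V / A = 52.17 mm.
C = d / P = 52.17 / 107 = 0.49.

C ≈ 0.49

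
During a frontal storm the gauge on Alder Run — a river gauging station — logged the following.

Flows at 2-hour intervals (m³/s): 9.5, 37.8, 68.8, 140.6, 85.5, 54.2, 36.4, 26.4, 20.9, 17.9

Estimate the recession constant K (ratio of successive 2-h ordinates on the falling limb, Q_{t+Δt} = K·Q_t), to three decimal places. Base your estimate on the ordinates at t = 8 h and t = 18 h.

K ≈ 0.731

Using the recession-limb readings at t = 8 h and t = 18 h: Q falls from 85.5 to 17.9 m³/s over 5 intervals.
K = (Q₂/Q₁)^(1/5) = (17.9/85.5)^(1/5) = 0.731.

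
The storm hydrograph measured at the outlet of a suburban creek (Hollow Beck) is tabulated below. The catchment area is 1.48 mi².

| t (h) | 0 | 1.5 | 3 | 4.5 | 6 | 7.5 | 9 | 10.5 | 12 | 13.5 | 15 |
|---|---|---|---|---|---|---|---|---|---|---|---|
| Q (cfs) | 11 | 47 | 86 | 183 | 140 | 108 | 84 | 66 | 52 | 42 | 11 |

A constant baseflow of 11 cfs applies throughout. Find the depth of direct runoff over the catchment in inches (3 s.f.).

Direct runoff: 0.0, 36.0, 75.0, 172.0, 129.0, 97.0, 73.0, 55.0, 41.0, 31.0, 0.0 cfs; ΣQ_DR = 709.0 cfs.
V = ΣQ_DR · Δt = 709.0 × 5400 s = 3.829 × 10^6 ft³.
Over A = 1.48 mi², depth = V / A = 1.11 in.

d ≈ 1.11 in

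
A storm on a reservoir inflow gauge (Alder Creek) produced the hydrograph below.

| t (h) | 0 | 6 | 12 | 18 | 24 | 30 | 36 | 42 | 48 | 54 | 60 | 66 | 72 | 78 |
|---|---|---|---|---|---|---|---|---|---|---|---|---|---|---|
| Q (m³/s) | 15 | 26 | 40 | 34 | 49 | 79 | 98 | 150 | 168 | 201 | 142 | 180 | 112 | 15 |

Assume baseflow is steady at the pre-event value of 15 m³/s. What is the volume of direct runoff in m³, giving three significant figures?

Direct-runoff ordinates (Q − Q_b): 0.0, 11.0, 25.0, 19.0, 34.0, 64.0, 83.0, 135.0, 153.0, 186.0, 127.0, 165.0, 97.0, 0.0 m³/s.
ΣQ_DR = 1099 m³/s.
With Δt = 6 h = 21600 s, V = ΣQ_DR · Δt = 1099 × 21600 = 2.37 × 10^7 m³.

V ≈ 2.37 × 10^7 m³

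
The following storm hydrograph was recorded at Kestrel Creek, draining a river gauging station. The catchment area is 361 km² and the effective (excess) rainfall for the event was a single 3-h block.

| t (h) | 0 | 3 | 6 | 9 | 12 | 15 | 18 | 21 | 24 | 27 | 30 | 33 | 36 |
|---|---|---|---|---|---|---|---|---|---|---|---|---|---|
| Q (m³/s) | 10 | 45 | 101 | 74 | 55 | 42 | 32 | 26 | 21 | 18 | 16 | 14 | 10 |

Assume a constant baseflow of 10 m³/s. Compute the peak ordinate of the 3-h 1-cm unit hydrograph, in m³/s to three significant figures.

Direct runoff: 0.0, 35.0, 91.0, 64.0, 45.0, 32.0, 22.0, 16.0, 11.0, 8.0, 6.0, 4.0, 0.0 m³/s; ΣQ_DR = 334.0 m³/s, peak = 91.0 m³/s.
Runoff depth d = ΣQ_DR·Δt / A = 334.0 × 10800 / (361 km²) = 9.992 mm.
The 1-cm UH is the DRH scaled by (10 mm)/d, so U_p = 91.0 × 10/9.992 = 91.1 m³/s.

U_p ≈ 91.1 m³/s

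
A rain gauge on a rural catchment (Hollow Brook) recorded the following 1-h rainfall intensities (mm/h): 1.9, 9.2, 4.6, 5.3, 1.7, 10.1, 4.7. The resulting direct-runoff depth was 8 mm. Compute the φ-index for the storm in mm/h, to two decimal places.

Only the 2 blocks with intensity above φ contribute runoff: 9.2, 10.1 mm/h.
Σ(I−φ)·Δt = d  ⇒  (9.2+10.1 − 2φ)·1 = 8
φ = (19.30 − 8/1) / 2 = 5.65 mm/h.

φ ≈ 5.65 mm/h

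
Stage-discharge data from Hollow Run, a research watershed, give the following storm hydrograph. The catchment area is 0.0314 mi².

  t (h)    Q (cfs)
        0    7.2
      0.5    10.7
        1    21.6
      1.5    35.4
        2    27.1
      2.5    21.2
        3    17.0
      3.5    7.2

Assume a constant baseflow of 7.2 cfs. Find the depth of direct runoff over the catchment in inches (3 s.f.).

Direct runoff: 0.0, 3.5, 14.4, 28.2, 19.9, 14.0, 9.8, 0.0 cfs; ΣQ_DR = 89.80 cfs.
V = ΣQ_DR · Δt = 89.80 × 1800 s = 1.616 × 10^5 ft³.
Over A = 0.0314 mi², depth = V / A = 2.22 in.

d ≈ 2.22 in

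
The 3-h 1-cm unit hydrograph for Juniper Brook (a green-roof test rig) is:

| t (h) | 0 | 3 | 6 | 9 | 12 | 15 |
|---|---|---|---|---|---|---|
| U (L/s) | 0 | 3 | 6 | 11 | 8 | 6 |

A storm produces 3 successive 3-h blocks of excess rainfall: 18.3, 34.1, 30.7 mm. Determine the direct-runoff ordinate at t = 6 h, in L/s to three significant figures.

By discrete convolution, Q_j = Σ (P_i / 10 mm) · U_{j−i}.
At t = 6 h (j=2): Q = (18.3/10)·6 + (34.1/10)·3 + (30.7/10)·0 = 21.2 L/s.

Q ≈ 21.2 L/s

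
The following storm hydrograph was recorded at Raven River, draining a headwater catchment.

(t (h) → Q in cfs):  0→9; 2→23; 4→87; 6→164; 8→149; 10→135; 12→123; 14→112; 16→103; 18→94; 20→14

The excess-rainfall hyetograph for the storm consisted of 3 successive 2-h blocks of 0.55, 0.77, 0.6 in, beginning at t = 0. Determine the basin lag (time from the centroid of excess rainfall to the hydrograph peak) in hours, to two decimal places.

t_L ≈ 2.95 h

Centroid of excess rainfall: t_c = Σ P_i·t̄_i / ΣP_i = 3.0521 h (block centres at 1, 3, 5 h).
Hydrograph peak occurs at t = 6 h, so basin lag t_L = 6 − 3.0521 = 2.95 h.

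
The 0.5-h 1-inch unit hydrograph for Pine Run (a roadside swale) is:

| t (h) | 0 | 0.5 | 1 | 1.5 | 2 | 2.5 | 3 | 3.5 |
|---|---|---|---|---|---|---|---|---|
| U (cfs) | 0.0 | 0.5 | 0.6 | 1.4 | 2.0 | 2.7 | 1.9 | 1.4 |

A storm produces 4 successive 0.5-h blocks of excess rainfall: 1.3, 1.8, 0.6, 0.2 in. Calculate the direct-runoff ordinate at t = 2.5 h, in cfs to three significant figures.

Q ≈ 8.07 cfs

By discrete convolution, Q_j = Σ (P_i / 1 in) · U_{j−i}.
At t = 2.5 h (j=5): Q = (1.3/1)·2.7 + (1.8/1)·2.0 + (0.6/1)·1.4 + (0.2/1)·0.6 = 8.07 cfs.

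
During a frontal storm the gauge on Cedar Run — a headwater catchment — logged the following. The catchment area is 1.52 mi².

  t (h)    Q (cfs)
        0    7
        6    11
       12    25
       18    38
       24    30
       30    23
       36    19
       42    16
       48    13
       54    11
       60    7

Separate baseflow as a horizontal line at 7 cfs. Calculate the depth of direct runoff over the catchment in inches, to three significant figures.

Direct runoff: 0.0, 4.0, 18.0, 31.0, 23.0, 16.0, 12.0, 9.0, 6.0, 4.0, 0.0 cfs; ΣQ_DR = 123.0 cfs.
V = ΣQ_DR · Δt = 123.0 × 21600 s = 2.657 × 10^6 ft³.
Over A = 1.52 mi², depth = V / A = 0.752 in.

d ≈ 0.752 in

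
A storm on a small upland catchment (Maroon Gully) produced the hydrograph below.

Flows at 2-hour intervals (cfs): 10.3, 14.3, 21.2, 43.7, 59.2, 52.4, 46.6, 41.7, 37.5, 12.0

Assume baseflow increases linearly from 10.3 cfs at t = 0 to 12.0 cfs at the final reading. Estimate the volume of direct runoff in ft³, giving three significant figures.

V ≈ 1.64 × 10^6 ft³

Direct-runoff ordinates (Q − Q_b): 0.00, 3.81, 10.52, 32.83, 48.14, 41.16, 35.17, 30.08, 25.69, 0.00 cfs.
ΣQ_DR = 227.4 cfs.
With Δt = 2 h = 7200 s, V = ΣQ_DR · Δt = 227.4 × 7200 = 1.64 × 10^6 ft³.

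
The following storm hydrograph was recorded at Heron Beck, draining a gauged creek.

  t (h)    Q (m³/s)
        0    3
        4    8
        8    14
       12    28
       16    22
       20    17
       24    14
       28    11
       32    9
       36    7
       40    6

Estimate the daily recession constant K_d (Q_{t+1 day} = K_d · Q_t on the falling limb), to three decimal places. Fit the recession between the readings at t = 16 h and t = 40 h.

Between t = 16 h and t = 40 h the flow falls from 22 to 6 m³/s over 6×4 h = 24 h.
Per-interval ratio K = (6/22)^(1/6) = 0.8053; K_d = K^(24/4) = 0.273.

K_d ≈ 0.273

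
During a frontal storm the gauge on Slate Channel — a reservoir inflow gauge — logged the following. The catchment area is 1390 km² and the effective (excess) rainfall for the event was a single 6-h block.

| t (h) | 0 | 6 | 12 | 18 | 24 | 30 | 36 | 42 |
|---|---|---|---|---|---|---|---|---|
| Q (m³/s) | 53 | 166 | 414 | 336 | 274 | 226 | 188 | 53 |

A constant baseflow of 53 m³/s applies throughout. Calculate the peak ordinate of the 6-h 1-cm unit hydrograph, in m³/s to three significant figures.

U_p ≈ 181 m³/s

Direct runoff: 0.0, 113.0, 361.0, 283.0, 221.0, 173.0, 135.0, 0.0 m³/s; ΣQ_DR = 1286 m³/s, peak = 361.0 m³/s.
Runoff depth d = ΣQ_DR·Δt / A = 1286 × 21600 / (1390 km²) = 19.98 mm.
The 1-cm UH is the DRH scaled by (10 mm)/d, so U_p = 361.0 × 10/19.98 = 181 m³/s.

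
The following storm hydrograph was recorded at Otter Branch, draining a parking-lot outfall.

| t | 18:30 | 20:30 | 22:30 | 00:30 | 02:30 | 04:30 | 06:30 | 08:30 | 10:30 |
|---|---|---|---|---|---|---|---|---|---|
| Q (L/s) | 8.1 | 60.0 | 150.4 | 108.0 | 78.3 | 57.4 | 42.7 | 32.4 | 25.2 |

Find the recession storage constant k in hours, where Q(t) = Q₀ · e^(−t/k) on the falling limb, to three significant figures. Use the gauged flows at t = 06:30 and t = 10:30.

k ≈ 7.59 h

On the falling limb, Q drops from 42.7 to 25.2 L/s between t = 06:30 and t = 10:30 (Δt = 4 h).
k = −Δt / ln(Q₂/Q₁) = −4 / ln(25.2/42.7) = 7.59 h.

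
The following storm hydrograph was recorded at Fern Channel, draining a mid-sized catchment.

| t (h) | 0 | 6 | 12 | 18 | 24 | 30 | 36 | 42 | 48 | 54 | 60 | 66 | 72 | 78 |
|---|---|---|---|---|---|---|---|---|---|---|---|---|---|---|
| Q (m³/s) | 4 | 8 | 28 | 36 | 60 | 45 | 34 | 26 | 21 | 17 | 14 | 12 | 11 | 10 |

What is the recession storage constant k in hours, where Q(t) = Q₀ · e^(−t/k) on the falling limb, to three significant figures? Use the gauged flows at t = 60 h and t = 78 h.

On the falling limb, Q drops from 14 to 10 m³/s between t = 60 h and t = 78 h (Δt = 18 h).
k = −Δt / ln(Q₂/Q₁) = −18 / ln(10/14) = 53.5 h.

k ≈ 53.5 h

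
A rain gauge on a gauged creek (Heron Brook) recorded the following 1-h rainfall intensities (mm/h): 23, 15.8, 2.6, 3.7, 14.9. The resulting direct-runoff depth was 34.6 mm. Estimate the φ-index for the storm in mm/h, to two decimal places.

φ ≈ 6.37 mm/h

Only the 3 blocks with intensity above φ contribute runoff: 23, 15.8, 14.9 mm/h.
Σ(I−φ)·Δt = d  ⇒  (23+15.8+14.9 − 3φ)·1 = 34.6
φ = (53.70 − 34.6/1) / 3 = 6.37 mm/h.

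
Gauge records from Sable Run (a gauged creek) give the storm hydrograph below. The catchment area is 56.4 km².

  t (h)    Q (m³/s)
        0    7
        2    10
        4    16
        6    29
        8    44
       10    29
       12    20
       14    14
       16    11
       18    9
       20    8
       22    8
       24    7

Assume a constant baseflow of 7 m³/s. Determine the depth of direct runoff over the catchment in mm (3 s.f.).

d ≈ 15.4 mm

Direct runoff: 0.0, 3.0, 9.0, 22.0, 37.0, 22.0, 13.0, 7.0, 4.0, 2.0, 1.0, 1.0, 0.0 m³/s; ΣQ_DR = 121.0 m³/s.
V = ΣQ_DR · Δt = 121.0 × 7200 s = 8.712 × 10^5 m³.
Over A = 56.4 km², depth = V / A = 15.4 mm.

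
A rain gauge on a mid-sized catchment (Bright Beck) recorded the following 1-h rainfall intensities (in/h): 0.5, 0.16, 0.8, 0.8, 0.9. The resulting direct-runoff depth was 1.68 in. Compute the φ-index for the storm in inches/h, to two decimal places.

Only the 4 blocks with intensity above φ contribute runoff: 0.5, 0.8, 0.8, 0.9 in/h.
Σ(I−φ)·Δt = d  ⇒  (0.5+0.8+0.8+0.9 − 4φ)·1 = 1.68
φ = (3.000 − 1.68/1) / 4 = 0.33 in/h.

φ ≈ 0.33 in/h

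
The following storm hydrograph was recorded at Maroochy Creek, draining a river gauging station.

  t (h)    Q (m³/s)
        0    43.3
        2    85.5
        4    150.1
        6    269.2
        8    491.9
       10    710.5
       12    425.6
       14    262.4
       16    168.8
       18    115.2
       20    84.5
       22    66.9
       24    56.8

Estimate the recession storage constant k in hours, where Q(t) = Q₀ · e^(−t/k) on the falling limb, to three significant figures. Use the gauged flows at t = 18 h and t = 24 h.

k ≈ 8.48 h

On the falling limb, Q drops from 115.2 to 56.8 m³/s between t = 18 h and t = 24 h (Δt = 6 h).
k = −Δt / ln(Q₂/Q₁) = −6 / ln(56.8/115.2) = 8.48 h.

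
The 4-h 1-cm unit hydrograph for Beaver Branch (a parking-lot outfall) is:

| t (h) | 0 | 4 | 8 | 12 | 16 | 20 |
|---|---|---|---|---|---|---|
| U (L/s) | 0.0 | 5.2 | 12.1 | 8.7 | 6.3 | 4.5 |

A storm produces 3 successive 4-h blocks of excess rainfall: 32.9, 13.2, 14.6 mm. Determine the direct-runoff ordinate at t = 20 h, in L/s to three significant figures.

By discrete convolution, Q_j = Σ (P_i / 10 mm) · U_{j−i}.
At t = 20 h (j=5): Q = (32.9/10)·4.5 + (13.2/10)·6.3 + (14.6/10)·8.7 = 35.8 L/s.

Q ≈ 35.8 L/s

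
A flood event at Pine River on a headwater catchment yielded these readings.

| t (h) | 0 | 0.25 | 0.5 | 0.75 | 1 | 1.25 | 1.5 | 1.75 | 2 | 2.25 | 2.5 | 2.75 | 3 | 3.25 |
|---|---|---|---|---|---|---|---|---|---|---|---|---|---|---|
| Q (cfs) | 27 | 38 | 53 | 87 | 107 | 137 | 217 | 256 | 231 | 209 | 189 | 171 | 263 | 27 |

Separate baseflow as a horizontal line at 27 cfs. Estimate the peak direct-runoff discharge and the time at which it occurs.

Q_p = 236.0 cfs at t = 3 h

Subtracting baseflow gives direct-runoff ordinates: 0.0, 11.0, 26.0, 60.0, 80.0, 110.0, 190.0, 229.0, 204.0, 182.0, 162.0, 144.0, 236.0, 0.0 cfs.
The maximum is 236.0 cfs, occurring at the reading for t = 3 h.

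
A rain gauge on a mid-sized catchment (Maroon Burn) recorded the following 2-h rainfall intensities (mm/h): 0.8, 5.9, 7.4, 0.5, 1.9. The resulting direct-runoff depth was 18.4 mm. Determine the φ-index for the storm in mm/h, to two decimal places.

φ ≈ 2.05 mm/h

Only the 2 blocks with intensity above φ contribute runoff: 5.9, 7.4 mm/h.
Σ(I−φ)·Δt = d  ⇒  (5.9+7.4 − 2φ)·2 = 18.4
φ = (13.30 − 18.4/2) / 2 = 2.05 mm/h.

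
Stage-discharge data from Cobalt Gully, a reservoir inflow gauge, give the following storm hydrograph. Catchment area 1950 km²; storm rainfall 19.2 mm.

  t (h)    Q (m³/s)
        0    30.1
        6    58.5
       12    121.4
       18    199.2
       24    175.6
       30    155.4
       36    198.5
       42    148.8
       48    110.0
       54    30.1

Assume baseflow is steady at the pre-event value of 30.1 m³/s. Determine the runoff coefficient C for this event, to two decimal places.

ΣQ_DR = 926.6 m³/s; V = ΣQ_DR·Δt = 2.001 × 10^7 m³.
Runoff depth d = V / A = 10.26 mm.
C = d / P = 10.26 / 19.2 = 0.53.

C ≈ 0.53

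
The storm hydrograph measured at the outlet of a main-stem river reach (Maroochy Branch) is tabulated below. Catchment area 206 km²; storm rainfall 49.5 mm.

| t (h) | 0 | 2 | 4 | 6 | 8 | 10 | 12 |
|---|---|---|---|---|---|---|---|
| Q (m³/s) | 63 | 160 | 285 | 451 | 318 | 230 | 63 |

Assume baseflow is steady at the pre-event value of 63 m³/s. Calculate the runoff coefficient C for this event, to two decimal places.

ΣQ_DR = 1129 m³/s; V = ΣQ_DR·Δt = 8.129 × 10^6 m³.
Runoff depth d = V / A = 39.46 mm.
C = d / P = 39.46 / 49.5 = 0.80.

C ≈ 0.80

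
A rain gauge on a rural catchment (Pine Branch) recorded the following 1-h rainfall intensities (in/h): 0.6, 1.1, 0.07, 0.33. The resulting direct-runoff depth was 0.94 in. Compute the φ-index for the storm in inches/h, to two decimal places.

Only the 2 blocks with intensity above φ contribute runoff: 0.6, 1.1 in/h.
Σ(I−φ)·Δt = d  ⇒  (0.6+1.1 − 2φ)·1 = 0.94
φ = (1.700 − 0.94/1) / 2 = 0.38 in/h.

φ ≈ 0.38 in/h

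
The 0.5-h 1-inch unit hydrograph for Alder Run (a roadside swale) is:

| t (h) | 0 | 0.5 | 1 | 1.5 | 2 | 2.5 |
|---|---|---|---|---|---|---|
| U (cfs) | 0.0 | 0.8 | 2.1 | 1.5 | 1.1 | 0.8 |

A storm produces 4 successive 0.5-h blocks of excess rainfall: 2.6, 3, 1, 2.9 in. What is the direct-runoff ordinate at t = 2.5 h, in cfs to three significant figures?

Q ≈ 13.0 cfs

By discrete convolution, Q_j = Σ (P_i / 1 in) · U_{j−i}.
At t = 2.5 h (j=5): Q = (2.6/1)·0.8 + (3/1)·1.1 + (1/1)·1.5 + (2.9/1)·2.1 = 13.0 cfs.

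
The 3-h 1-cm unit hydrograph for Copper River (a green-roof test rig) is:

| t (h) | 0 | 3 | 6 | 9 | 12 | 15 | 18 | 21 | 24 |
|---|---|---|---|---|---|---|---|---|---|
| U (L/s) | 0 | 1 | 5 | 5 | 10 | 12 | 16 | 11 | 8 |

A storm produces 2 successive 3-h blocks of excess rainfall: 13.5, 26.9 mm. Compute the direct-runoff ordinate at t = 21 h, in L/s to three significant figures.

Q ≈ 57.9 L/s

By discrete convolution, Q_j = Σ (P_i / 10 mm) · U_{j−i}.
At t = 21 h (j=7): Q = (13.5/10)·11 + (26.9/10)·16 = 57.9 L/s.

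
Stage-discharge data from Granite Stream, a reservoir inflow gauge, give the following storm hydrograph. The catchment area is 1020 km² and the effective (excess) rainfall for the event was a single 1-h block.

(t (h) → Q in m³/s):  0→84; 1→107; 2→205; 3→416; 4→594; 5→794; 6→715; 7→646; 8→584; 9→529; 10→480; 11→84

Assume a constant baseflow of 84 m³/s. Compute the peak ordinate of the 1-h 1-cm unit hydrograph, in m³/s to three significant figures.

Direct runoff: 0.0, 23.0, 121.0, 332.0, 510.0, 710.0, 631.0, 562.0, 500.0, 445.0, 396.0, 0.0 m³/s; ΣQ_DR = 4230 m³/s, peak = 710.0 m³/s.
Runoff depth d = ΣQ_DR·Δt / A = 4230 × 3600 / (1020 km²) = 14.93 mm.
The 1-cm UH is the DRH scaled by (10 mm)/d, so U_p = 710.0 × 10/14.93 = 476 m³/s.

U_p ≈ 476 m³/s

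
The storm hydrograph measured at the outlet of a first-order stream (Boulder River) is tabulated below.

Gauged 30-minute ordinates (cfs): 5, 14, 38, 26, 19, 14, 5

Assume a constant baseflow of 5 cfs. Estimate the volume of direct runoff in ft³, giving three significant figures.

Direct-runoff ordinates (Q − Q_b): 0.0, 9.0, 33.0, 21.0, 14.0, 9.0, 0.0 cfs.
ΣQ_DR = 86.00 cfs.
With Δt = 0.5 h = 1800 s, V = ΣQ_DR · Δt = 86.00 × 1800 = 1.55 × 10^5 ft³.

V ≈ 1.55 × 10^5 ft³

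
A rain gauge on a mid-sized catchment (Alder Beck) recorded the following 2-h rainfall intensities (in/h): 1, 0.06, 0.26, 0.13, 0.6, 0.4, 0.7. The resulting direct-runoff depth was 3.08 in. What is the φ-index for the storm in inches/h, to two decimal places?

φ ≈ 0.29 in/h

Only the 4 blocks with intensity above φ contribute runoff: 1, 0.6, 0.4, 0.7 in/h.
Σ(I−φ)·Δt = d  ⇒  (1+0.6+0.4+0.7 − 4φ)·2 = 3.08
φ = (2.700 − 3.08/2) / 4 = 0.29 in/h.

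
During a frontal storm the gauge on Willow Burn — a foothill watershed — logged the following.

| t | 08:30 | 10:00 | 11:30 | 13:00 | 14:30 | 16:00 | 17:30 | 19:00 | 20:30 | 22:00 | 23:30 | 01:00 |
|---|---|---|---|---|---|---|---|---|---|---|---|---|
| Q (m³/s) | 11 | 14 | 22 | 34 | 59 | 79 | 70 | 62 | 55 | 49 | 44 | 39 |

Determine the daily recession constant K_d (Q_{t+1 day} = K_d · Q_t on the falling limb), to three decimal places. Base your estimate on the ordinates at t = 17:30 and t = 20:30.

K_d ≈ 0.145

Between t = 17:30 and t = 20:30 the flow falls from 70 to 55 m³/s over 2×1.5 h = 3 h.
Per-interval ratio K = (55/70)^(1/2) = 0.8864; K_d = K^(24/1.5) = 0.145.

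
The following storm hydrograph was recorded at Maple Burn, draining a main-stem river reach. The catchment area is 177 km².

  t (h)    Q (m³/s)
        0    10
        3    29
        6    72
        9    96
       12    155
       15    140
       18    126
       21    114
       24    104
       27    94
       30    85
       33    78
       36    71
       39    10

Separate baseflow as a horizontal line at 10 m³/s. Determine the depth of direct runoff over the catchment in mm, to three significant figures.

d ≈ 63.7 mm

Direct runoff: 0.0, 19.0, 62.0, 86.0, 145.0, 130.0, 116.0, 104.0, 94.0, 84.0, 75.0, 68.0, 61.0, 0.0 m³/s; ΣQ_DR = 1044 m³/s.
V = ΣQ_DR · Δt = 1044 × 10800 s = 1.128 × 10^7 m³.
Over A = 177 km², depth = V / A = 63.7 mm.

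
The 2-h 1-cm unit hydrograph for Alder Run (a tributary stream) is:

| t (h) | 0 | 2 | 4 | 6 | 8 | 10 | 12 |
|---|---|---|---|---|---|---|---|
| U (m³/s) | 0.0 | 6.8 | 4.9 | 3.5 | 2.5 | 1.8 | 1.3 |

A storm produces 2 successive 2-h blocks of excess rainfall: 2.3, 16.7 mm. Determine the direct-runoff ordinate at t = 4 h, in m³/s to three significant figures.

Q ≈ 12.5 m³/s

By discrete convolution, Q_j = Σ (P_i / 10 mm) · U_{j−i}.
At t = 4 h (j=2): Q = (2.3/10)·4.9 + (16.7/10)·6.8 = 12.5 m³/s.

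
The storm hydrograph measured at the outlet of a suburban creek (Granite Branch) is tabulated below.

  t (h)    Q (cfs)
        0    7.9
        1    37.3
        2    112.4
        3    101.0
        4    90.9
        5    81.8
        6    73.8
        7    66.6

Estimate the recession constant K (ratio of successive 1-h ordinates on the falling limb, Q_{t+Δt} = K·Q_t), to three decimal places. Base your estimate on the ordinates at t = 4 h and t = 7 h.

K ≈ 0.902

Using the recession-limb readings at t = 4 h and t = 7 h: Q falls from 90.9 to 66.6 cfs over 3 intervals.
K = (Q₂/Q₁)^(1/3) = (66.6/90.9)^(1/3) = 0.902.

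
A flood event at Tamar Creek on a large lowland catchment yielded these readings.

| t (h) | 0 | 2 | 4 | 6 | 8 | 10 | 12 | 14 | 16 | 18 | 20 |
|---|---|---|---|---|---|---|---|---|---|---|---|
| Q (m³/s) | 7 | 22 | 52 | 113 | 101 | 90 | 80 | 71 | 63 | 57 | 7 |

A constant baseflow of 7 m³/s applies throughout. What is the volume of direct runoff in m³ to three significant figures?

Direct-runoff ordinates (Q − Q_b): 0.0, 15.0, 45.0, 106.0, 94.0, 83.0, 73.0, 64.0, 56.0, 50.0, 0.0 m³/s.
ΣQ_DR = 586.0 m³/s.
With Δt = 2 h = 7200 s, V = ΣQ_DR · Δt = 586.0 × 7200 = 4.22 × 10^6 m³.

V ≈ 4.22 × 10^6 m³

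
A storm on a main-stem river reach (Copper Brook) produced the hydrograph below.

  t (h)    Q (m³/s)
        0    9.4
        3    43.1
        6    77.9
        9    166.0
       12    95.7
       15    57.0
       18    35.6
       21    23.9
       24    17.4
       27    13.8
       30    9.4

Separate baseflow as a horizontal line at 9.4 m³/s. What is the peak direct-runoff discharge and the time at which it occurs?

Subtracting baseflow gives direct-runoff ordinates: 0.0, 33.7, 68.5, 156.6, 86.3, 47.6, 26.2, 14.5, 8.0, 4.4, 0.0 m³/s.
The maximum is 156.6 m³/s, occurring at the reading for t = 9 h.

Q_p = 156.6 m³/s at t = 9 h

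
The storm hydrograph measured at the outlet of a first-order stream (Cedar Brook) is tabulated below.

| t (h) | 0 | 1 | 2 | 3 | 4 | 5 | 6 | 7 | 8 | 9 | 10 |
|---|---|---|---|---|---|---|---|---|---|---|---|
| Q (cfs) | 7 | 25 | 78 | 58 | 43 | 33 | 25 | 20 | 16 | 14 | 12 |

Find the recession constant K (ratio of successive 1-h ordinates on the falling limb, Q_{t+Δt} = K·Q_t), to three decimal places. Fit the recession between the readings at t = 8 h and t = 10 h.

K ≈ 0.866

Using the recession-limb readings at t = 8 h and t = 10 h: Q falls from 16 to 12 cfs over 2 intervals.
K = (Q₂/Q₁)^(1/2) = (12/16)^(1/2) = 0.866.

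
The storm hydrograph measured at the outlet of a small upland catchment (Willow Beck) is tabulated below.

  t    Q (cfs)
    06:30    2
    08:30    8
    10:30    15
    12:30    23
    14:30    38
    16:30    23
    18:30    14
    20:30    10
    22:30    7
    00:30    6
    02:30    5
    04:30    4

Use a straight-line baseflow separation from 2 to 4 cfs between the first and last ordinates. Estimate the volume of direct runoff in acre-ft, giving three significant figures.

Direct-runoff ordinates (Q − Q_b): 0.00, 5.82, 12.64, 20.45, 35.27, 20.09, 10.91, 6.73, 3.55, 2.36, 1.18, 0.00 cfs.
ΣQ_DR = 119.0 cfs.
With Δt = 2 h = 7200 s, V = ΣQ_DR · Δt = 119.0 × 7200 = 8.57 × 10^5 ft³ = 19.7 acre-ft.

V ≈ 19.7 acre-ft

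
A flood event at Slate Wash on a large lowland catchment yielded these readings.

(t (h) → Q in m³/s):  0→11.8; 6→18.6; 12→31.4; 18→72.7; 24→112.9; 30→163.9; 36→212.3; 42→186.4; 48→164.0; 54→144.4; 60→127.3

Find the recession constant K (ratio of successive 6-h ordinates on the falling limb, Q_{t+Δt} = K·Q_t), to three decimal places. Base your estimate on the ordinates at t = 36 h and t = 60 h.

Using the recession-limb readings at t = 36 h and t = 60 h: Q falls from 212.3 to 127.3 m³/s over 4 intervals.
K = (Q₂/Q₁)^(1/4) = (127.3/212.3)^(1/4) = 0.880.

K ≈ 0.880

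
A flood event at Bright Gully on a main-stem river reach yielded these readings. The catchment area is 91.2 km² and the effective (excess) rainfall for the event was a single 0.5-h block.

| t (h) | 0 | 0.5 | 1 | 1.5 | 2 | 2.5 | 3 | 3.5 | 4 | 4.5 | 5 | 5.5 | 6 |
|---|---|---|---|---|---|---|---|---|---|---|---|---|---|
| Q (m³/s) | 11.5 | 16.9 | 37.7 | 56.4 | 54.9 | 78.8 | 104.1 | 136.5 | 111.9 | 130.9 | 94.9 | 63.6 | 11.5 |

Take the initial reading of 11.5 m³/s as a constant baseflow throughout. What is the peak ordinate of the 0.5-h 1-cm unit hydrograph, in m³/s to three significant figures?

U_p ≈ 83.3 m³/s

Direct runoff: 0.0, 5.4, 26.2, 44.9, 43.4, 67.3, 92.6, 125.0, 100.4, 119.4, 83.4, 52.1, 0.0 m³/s; ΣQ_DR = 760.1 m³/s, peak = 125.0 m³/s.
Runoff depth d = ΣQ_DR·Δt / A = 760.1 × 1800 / (91.2 km²) = 15.00 mm.
The 1-cm UH is the DRH scaled by (10 mm)/d, so U_p = 125.0 × 10/15.00 = 83.3 m³/s.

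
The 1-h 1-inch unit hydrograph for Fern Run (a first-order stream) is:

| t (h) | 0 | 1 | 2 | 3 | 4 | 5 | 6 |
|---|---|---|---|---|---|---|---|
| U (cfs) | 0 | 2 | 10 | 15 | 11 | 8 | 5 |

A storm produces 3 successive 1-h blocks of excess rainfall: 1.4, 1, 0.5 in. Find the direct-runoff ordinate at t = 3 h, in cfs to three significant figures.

By discrete convolution, Q_j = Σ (P_i / 1 in) · U_{j−i}.
At t = 3 h (j=3): Q = (1.4/1)·15 + (1/1)·10 + (0.5/1)·2 = 32.0 cfs.

Q ≈ 32.0 cfs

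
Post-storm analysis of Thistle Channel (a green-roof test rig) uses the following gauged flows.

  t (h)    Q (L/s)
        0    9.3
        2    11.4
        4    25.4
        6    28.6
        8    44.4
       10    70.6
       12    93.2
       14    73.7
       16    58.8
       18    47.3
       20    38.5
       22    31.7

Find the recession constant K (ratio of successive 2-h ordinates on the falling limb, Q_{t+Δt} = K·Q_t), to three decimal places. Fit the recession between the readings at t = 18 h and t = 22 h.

Using the recession-limb readings at t = 18 h and t = 22 h: Q falls from 47.3 to 31.7 L/s over 2 intervals.
K = (Q₂/Q₁)^(1/2) = (31.7/47.3)^(1/2) = 0.819.

K ≈ 0.819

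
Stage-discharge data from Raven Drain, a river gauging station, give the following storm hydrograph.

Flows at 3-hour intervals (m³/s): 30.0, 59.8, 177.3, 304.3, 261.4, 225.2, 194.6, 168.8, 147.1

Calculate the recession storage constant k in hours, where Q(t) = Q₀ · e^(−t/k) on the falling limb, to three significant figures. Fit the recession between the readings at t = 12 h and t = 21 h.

k ≈ 20.6 h

On the falling limb, Q drops from 261.4 to 168.8 m³/s between t = 12 h and t = 21 h (Δt = 9 h).
k = −Δt / ln(Q₂/Q₁) = −9 / ln(168.8/261.4) = 20.6 h.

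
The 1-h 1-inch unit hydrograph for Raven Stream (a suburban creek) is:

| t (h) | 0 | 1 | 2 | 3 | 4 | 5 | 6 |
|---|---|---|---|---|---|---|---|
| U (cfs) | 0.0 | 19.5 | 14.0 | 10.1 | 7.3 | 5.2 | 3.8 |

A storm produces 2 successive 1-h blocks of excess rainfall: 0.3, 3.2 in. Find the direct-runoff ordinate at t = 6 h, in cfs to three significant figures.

By discrete convolution, Q_j = Σ (P_i / 1 in) · U_{j−i}.
At t = 6 h (j=6): Q = (0.3/1)·3.8 + (3.2/1)·5.2 = 17.8 cfs.

Q ≈ 17.8 cfs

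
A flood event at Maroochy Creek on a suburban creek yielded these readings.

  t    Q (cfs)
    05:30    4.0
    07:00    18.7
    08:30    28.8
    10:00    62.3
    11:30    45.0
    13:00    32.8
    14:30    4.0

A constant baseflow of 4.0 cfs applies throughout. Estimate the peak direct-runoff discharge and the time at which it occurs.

Subtracting baseflow gives direct-runoff ordinates: 0.0, 14.7, 24.8, 58.3, 41.0, 28.8, 0.0 cfs.
The maximum is 58.3 cfs, occurring at the reading for t = 10:00.

Q_p = 58.3 cfs at t = 10:00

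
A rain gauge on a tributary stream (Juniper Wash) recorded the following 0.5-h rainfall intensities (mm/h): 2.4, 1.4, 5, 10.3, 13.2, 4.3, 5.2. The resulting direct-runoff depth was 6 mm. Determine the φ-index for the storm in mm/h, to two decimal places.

Only the 2 blocks with intensity above φ contribute runoff: 10.3, 13.2 mm/h.
Σ(I−φ)·Δt = d  ⇒  (10.3+13.2 − 2φ)·0.5 = 6
φ = (23.50 − 6/0.5) / 2 = 5.75 mm/h.

φ ≈ 5.75 mm/h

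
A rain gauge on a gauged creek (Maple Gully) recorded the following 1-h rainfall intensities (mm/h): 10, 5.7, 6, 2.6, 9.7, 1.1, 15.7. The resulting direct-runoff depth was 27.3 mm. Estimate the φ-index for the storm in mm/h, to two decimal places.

Only the 5 blocks with intensity above φ contribute runoff: 10, 5.7, 6, 9.7, 15.7 mm/h.
Σ(I−φ)·Δt = d  ⇒  (10+5.7+6+9.7+15.7 − 5φ)·1 = 27.3
φ = (47.10 − 27.3/1) / 5 = 3.96 mm/h.

φ ≈ 3.96 mm/h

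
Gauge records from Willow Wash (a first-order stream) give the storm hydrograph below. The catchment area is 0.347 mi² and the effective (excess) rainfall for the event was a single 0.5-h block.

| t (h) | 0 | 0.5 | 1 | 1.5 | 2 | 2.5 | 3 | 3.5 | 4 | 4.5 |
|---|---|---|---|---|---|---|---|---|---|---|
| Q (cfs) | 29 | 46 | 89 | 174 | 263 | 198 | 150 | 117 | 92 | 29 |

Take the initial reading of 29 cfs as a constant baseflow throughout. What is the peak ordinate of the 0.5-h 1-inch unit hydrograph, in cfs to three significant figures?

Direct runoff: 0.0, 17.0, 60.0, 145.0, 234.0, 169.0, 121.0, 88.0, 63.0, 0.0 cfs; ΣQ_DR = 897.0 cfs, peak = 234.0 cfs.
Runoff depth d = ΣQ_DR·Δt / A = 897.0 × 1800 / (0.347 mi²) = 2.003 in.
The 1-inch UH is the DRH scaled by (1 in)/d, so U_p = 234.0 × 1/2.003 = 117 cfs.

U_p ≈ 117 cfs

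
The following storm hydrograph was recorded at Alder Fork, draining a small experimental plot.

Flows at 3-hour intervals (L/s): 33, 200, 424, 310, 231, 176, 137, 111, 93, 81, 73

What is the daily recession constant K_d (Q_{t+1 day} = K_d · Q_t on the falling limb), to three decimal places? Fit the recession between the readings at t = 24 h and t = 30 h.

K_d ≈ 0.380

Between t = 24 h and t = 30 h the flow falls from 93 to 73 L/s over 2×3 h = 6 h.
Per-interval ratio K = (73/93)^(1/2) = 0.8860; K_d = K^(24/3) = 0.380.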